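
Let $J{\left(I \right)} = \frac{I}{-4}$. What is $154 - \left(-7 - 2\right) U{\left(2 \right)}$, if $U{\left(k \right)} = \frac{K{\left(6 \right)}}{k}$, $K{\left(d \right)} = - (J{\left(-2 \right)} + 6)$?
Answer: $\frac{499}{4} \approx 124.75$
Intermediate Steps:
$J{\left(I \right)} = - \frac{I}{4}$ ($J{\left(I \right)} = I \left(- \frac{1}{4}\right) = - \frac{I}{4}$)
$K{\left(d \right)} = - \frac{13}{2}$ ($K{\left(d \right)} = - (\left(- \frac{1}{4}\right) \left(-2\right) + 6) = - (\frac{1}{2} + 6) = \left(-1\right) \frac{13}{2} = - \frac{13}{2}$)
$U{\left(k \right)} = - \frac{13}{2 k}$
$154 - \left(-7 - 2\right) U{\left(2 \right)} = 154 - \left(-7 - 2\right) \left(- \frac{13}{2 \cdot 2}\right) = 154 - - 9 \left(\left(- \frac{13}{2}\right) \frac{1}{2}\right) = 154 - \left(-9\right) \left(- \frac{13}{4}\right) = 154 - \frac{117}{4} = \frac{499}{4}$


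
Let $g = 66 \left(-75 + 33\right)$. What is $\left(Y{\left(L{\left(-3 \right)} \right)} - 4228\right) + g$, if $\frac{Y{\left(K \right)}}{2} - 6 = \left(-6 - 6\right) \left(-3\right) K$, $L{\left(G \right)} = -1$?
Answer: $-7060$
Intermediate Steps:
$Y{\left(K \right)} = 12 + 72 K$ ($Y{\left(K \right)} = 12 + 2 \left(-6 - 6\right) \left(-3\right) K = 12 + 2 \left(-12\right) \left(-3\right) K = 12 + 2 \cdot 36 K = 12 + 72 K$)
$g = -2772$ ($g = 66 \left(-42\right) = -2772$)
$\left(Y{\left(L{\left(-3 \right)} \right)} - 4228\right) + g = \left(\left(12 + 72 \left(-1\right)\right) - 4228\right) - 2772 = \left(\left(12 - 72\right) - 4228\right) - 2772 = \left(-60 - 4228\right) - 2772 = -4288 - 2772 = -7060$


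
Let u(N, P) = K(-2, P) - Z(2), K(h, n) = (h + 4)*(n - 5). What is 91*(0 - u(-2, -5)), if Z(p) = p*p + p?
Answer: 2366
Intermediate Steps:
Z(p) = p + p² (Z(p) = p² + p = p + p²)
K(h, n) = (-5 + n)*(4 + h) (K(h, n) = (4 + h)*(-5 + n) = (-5 + n)*(4 + h))
u(N, P) = -16 + 2*P (u(N, P) = (-20 - 5*(-2) + 4*P - 2*P) - 2*(1 + 2) = (-20 + 10 + 4*P - 2*P) - 2*3 = (-10 + 2*P) - 1*6 = (-10 + 2*P) - 6 = -16 + 2*P)
91*(0 - u(-2, -5)) = 91*(0 - (-16 + 2*(-5))) = 91*(0 - (-16 - 10)) = 91*(0 - 1*(-26)) = 91*(0 + 26) = 91*26 = 2366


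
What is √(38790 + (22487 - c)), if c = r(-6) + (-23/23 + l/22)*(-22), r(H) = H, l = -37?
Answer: 2*√15306 ≈ 247.43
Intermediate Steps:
c = 53 (c = -6 + (-23/23 - 37/22)*(-22) = -6 + (-23*1/23 - 37*1/22)*(-22) = -6 + (-1 - 37/22)*(-22) = -6 - 59/22*(-22) = -6 + 59 = 53)
√(38790 + (22487 - c)) = √(38790 + (22487 - 1*53)) = √(38790 + (22487 - 53)) = √(38790 + 22434) = √61224 = 2*√15306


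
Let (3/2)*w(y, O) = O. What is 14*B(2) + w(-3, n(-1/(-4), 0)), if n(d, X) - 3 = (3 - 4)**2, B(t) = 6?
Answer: 260/3 ≈ 86.667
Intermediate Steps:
n(d, X) = 4 (n(d, X) = 3 + (3 - 4)**2 = 3 + (-1)**2 = 3 + 1 = 4)
w(y, O) = 2*O/3
14*B(2) + w(-3, n(-1/(-4), 0)) = 14*6 + (2/3)*4 = 84 + 8/3 = 260/3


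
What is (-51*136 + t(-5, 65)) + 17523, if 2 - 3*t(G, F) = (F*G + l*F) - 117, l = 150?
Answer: 7485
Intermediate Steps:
t(G, F) = 119/3 - 50*F - F*G/3 (t(G, F) = ⅔ - ((F*G + 150*F) - 117)/3 = ⅔ - ((150*F + F*G) - 117)/3 = ⅔ - (-117 + 150*F + F*G)/3 = ⅔ + (39 - 50*F - F*G/3) = 119/3 - 50*F - F*G/3)
(-51*136 + t(-5, 65)) + 17523 = (-51*136 + (119/3 - 50*65 - ⅓*65*(-5))) + 17523 = (-6936 + (119/3 - 3250 + 325/3)) + 17523 = (-6936 - 3102) + 17523 = -10038 + 17523 = 7485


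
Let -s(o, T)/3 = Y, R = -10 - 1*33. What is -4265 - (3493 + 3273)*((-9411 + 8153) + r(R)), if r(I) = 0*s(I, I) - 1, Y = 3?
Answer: 8514129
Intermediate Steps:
R = -43 (R = -10 - 33 = -43)
s(o, T) = -9 (s(o, T) = -3*3 = -9)
r(I) = -1 (r(I) = 0*(-9) - 1 = 0 - 1 = -1)
-4265 - (3493 + 3273)*((-9411 + 8153) + r(R)) = -4265 - (3493 + 3273)*((-9411 + 8153) - 1) = -4265 - 6766*(-1258 - 1) = -4265 - 6766*(-1259) = -4265 - 1*(-8518394) = -4265 + 8518394 = 8514129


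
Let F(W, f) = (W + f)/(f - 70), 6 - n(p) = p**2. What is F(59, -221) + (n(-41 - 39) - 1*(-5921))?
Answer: -45827/97 ≈ -472.44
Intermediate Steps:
n(p) = 6 - p**2
F(W, f) = (W + f)/(-70 + f)
F(59, -221) + (n(-41 - 39) - 1*(-5921)) = (59 - 221)/(-70 - 221) + ((6 - (-41 - 39)**2) - 1*(-5921)) = -162/(-291) + ((6 - 1*(-80)**2) + 5921) = -1/291*(-162) + ((6 - 1*6400) + 5921) = 54/97 + ((6 - 6400) + 5921) = 54/97 + (-6394 + 5921) = 54/97 - 473 = -45827/97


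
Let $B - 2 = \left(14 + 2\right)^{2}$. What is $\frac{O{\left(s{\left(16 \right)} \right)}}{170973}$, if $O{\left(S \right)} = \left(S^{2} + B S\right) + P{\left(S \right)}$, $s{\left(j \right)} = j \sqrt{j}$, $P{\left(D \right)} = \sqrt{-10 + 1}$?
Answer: $\frac{20608}{170973} + \frac{i}{56991} \approx 0.12053 + 1.7547 \cdot 10^{-5} i$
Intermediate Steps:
$P{\left(D \right)} = 3 i$ ($P{\left(D \right)} = \sqrt{-9} = 3 i$)
$B = 258$ ($B = 2 + \left(14 + 2\right)^{2} = 2 + 16^{2} = 2 + 256 = 258$)
$s{\left(j \right)} = j^{\frac{3}{2}}$
$O{\left(S \right)} = S^{2} + 3 i + 258 S$ ($O{\left(S \right)} = \left(S^{2} + 258 S\right) + 3 i = S^{2} + 3 i + 258 S$)
$\frac{O{\left(s{\left(16 \right)} \right)}}{170973} = \frac{\left(16^{\frac{3}{2}}\right)^{2} + 3 i + 258 \cdot 16^{\frac{3}{2}}}{170973} = \left(64^{2} + 3 i + 258 \cdot 64\right) \frac{1}{170973} = \left(4096 + 3 i + 16512\right) \frac{1}{170973} = \left(20608 + 3 i\right) \frac{1}{170973} = \frac{20608}{170973} + \frac{i}{56991}$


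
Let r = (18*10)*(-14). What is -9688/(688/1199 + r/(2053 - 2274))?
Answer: -320889569/396691 ≈ -808.92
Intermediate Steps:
r = -2520 (r = 180*(-14) = -2520)
-9688/(688/1199 + r/(2053 - 2274)) = -9688/(688/1199 - 2520/(2053 - 2274)) = -9688/(688*(1/1199) - 2520/(-221)) = -9688/(688/1199 - 2520*(-1/221)) = -9688/(688/1199 + 2520/221) = -9688/3173528/264979 = -9688*264979/3173528 = -320889569/396691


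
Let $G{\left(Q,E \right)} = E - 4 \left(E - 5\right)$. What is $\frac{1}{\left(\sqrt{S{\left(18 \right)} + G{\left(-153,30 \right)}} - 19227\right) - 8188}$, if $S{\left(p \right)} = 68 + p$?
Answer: $- \frac{1}{27411} \approx -3.6482 \cdot 10^{-5}$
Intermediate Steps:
$G{\left(Q,E \right)} = 20 - 3 E$ ($G{\left(Q,E \right)} = E - 4 \left(-5 + E\right) = E - \left(-20 + 4 E\right) = 20 - 3 E$)
$\frac{1}{\left(\sqrt{S{\left(18 \right)} + G{\left(-153,30 \right)}} - 19227\right) - 8188} = \frac{1}{\left(\sqrt{\left(68 + 18\right) + \left(20 - 90\right)} - 19227\right) - 8188} = \frac{1}{\left(\sqrt{86 + \left(20 - 90\right)} - 19227\right) - 8188} = \frac{1}{\left(\sqrt{86 - 70} - 19227\right) - 8188} = \frac{1}{\left(\sqrt{16} - 19227\right) - 8188} = \frac{1}{\left(4 - 19227\right) - 8188} = \frac{1}{-19223 - 8188} = \frac{1}{-27411} = - \frac{1}{27411}$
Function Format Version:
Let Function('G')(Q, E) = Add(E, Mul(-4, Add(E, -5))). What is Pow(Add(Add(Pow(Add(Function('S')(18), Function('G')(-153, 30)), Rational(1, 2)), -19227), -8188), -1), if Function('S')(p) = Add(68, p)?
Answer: Rational(-1, 27411) ≈ -3.6482e-5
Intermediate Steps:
Function('G')(Q, E) = Add(20, Mul(-3, E)) (Function('G')(Q, E) = Add(E, Mul(-4, Add(-5, E))) = Add(E, Add(20, Mul(-4, E))) = Add(20, Mul(-3, E)))
Pow(Add(Add(Pow(Add(Function('S')(18), Function('G')(-153, 30)), Rational(1, 2)), -19227), -8188), -1) = Pow(Add(Add(Pow(Add(Add(68, 18), Add(20, Mul(-3, 30))), Rational(1, 2)), -19227), -8188), -1) = Pow(Add(Add(Pow(Add(86, Add(20, -90)), Rational(1, 2)), -19227), -8188), -1) = Pow(Add(Add(Pow(Add(86, -70), Rational(1, 2)), -19227), -8188), -1) = Pow(Add(Add(Pow(16, Rational(1, 2)), -19227), -8188), -1) = Pow(Add(Add(4, -19227), -8188), -1) = Pow(Add(-19223, -8188), -1) = Pow(-27411, -1) = Rational(-1, 27411)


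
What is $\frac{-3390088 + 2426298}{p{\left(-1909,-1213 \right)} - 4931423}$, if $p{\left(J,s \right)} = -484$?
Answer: $\frac{963790}{4931907} \approx 0.19542$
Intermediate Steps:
$\frac{-3390088 + 2426298}{p{\left(-1909,-1213 \right)} - 4931423} = \frac{-3390088 + 2426298}{-484 - 4931423} = - \frac{963790}{-4931907} = \left(-963790\right) \left(- \frac{1}{4931907}\right) = \frac{963790}{4931907}$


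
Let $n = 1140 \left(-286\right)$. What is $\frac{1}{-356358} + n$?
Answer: $- \frac{116186962321}{356358} \approx -3.2604 \cdot 10^{5}$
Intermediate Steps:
$n = -326040$
$\frac{1}{-356358} + n = \frac{1}{-356358} - 326040 = - \frac{1}{356358} - 326040 = - \frac{116186962321}{356358}$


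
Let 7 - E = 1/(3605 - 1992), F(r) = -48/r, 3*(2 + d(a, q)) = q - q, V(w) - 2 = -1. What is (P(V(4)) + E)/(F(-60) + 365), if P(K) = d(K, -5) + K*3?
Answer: 64515/2950177 ≈ 0.021868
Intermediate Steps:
V(w) = 1 (V(w) = 2 - 1 = 1)
d(a, q) = -2 (d(a, q) = -2 + (q - q)/3 = -2 + (1/3)*0 = -2 + 0 = -2)
P(K) = -2 + 3*K (P(K) = -2 + K*3 = -2 + 3*K)
E = 11290/1613 (E = 7 - 1/(3605 - 1992) = 7 - 1/1613 = 11290/1613 ≈ 6.9994)
(P(V(4)) + E)/(F(-60) + 365) = ((-2 + 3*1) + 11290/1613)/(-48/(-60) + 365) = ((-2 + 3) + 11290/1613)/(-48*(-1/60) + 365) = (1 + 11290/1613)/(4/5 + 365) = 12903/(1613*(1829/5)) = (12903/1613)*(5/1829) = 64515/2950177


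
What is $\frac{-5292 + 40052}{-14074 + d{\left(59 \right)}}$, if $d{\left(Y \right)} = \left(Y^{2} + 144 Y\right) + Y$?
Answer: $- \frac{17380}{1019} \approx -17.056$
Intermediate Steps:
$d{\left(Y \right)} = Y^{2} + 145 Y$
$\frac{-5292 + 40052}{-14074 + d{\left(59 \right)}} = \frac{-5292 + 40052}{-14074 + 59 \left(145 + 59\right)} = \frac{34760}{-14074 + 59 \cdot 204} = \frac{34760}{-14074 + 12036} = \frac{34760}{-2038} = 34760 \left(- \frac{1}{2038}\right) = - \frac{17380}{1019}$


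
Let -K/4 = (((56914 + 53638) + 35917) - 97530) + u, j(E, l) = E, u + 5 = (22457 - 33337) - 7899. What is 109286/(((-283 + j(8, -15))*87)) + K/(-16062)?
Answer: 188413628/64047225 ≈ 2.9418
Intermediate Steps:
u = -18784 (u = -5 + ((22457 - 33337) - 7899) = -5 + (-10880 - 7899) = -5 - 18779 = -18784)
K = -120620 (K = -4*((((56914 + 53638) + 35917) - 97530) - 18784) = -4*(((110552 + 35917) - 97530) - 18784) = -4*((146469 - 97530) - 18784) = -4*(48939 - 18784) = -4*30155 = -120620)
109286/(((-283 + j(8, -15))*87)) + K/(-16062) = 109286/(((-283 + 8)*87)) - 120620/(-16062) = 109286/((-275*87)) - 120620*(-1/16062) = 109286/(-23925) + 60310/8031 = 109286*(-1/23925) + 60310/8031 = -109286/23925 + 60310/8031 = 188413628/64047225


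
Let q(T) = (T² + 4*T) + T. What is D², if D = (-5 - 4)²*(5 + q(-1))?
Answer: 6561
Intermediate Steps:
q(T) = T² + 5*T
D = 81 (D = (-5 - 4)²*(5 - (5 - 1)) = (-9)²*(5 - 1*4) = 81*(5 - 4) = 81*1 = 81)
D² = 81² = 6561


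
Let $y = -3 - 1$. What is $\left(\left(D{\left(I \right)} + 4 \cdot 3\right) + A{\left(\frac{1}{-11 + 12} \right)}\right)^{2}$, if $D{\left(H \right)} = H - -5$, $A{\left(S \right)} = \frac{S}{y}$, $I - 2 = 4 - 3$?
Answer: $\frac{6241}{16} \approx 390.06$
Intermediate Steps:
$y = -4$ ($y = -3 - 1 = -4$)
$I = 3$ ($I = 2 + \left(4 - 3\right) = 2 + 1 = 3$)
$A{\left(S \right)} = - \frac{S}{4}$ ($A{\left(S \right)} = \frac{S}{-4} = S \left(- \frac{1}{4}\right) = - \frac{S}{4}$)
$D{\left(H \right)} = 5 + H$ ($D{\left(H \right)} = H + 5 = 5 + H$)
$\left(\left(D{\left(I \right)} + 4 \cdot 3\right) + A{\left(\frac{1}{-11 + 12} \right)}\right)^{2} = \left(\left(\left(5 + 3\right) + 4 \cdot 3\right) - \frac{1}{4 \left(-11 + 12\right)}\right)^{2} = \left(\left(8 + 12\right) - \frac{1}{4 \cdot 1}\right)^{2} = \left(20 - \frac{1}{4}\right)^{2} = \left(\frac{79}{4}\right)^{2} = \frac{6241}{16}$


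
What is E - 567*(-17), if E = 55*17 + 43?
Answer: 10617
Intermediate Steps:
E = 978 (E = 935 + 43 = 978)
E - 567*(-17) = 978 - 567*(-17) = 978 + 9639 = 10617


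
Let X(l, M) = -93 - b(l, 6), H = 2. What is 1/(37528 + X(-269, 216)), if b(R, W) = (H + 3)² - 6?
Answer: 1/37416 ≈ 2.6727e-5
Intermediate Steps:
b(R, W) = 19 (b(R, W) = (2 + 3)² - 6 = 5² - 6 = 25 - 6 = 19)
X(l, M) = -112 (X(l, M) = -93 - 1*19 = -93 - 19 = -112)
1/(37528 + X(-269, 216)) = 1/(37528 - 112) = 1/37416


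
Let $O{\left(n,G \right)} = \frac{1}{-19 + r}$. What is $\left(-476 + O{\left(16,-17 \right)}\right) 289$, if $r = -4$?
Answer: $- \frac{3164261}{23} \approx -1.3758 \cdot 10^{5}$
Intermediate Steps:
$O{\left(n,G \right)} = - \frac{1}{23}$ ($O{\left(n,G \right)} = \frac{1}{-19 - 4} = \frac{1}{-23} = - \frac{1}{23}$)
$\left(-476 + O{\left(16,-17 \right)}\right) 289 = \left(-476 - \frac{1}{23}\right) 289 = \left(- \frac{10949}{23}\right) 289 = - \frac{3164261}{23}$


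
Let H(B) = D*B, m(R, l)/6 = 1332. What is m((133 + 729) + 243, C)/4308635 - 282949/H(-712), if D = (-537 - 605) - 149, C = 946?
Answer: -1211777782151/3960462822920 ≈ -0.30597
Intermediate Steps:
D = -1291 (D = -1142 - 149 = -1291)
m(R, l) = 7992 (m(R, l) = 6*1332 = 7992)
H(B) = -1291*B
m((133 + 729) + 243, C)/4308635 - 282949/H(-712) = 7992/4308635 - 282949/((-1291*(-712))) = 7992*(1/4308635) - 282949/919192 = 7992/4308635 - 282949*1/919192 = 7992/4308635 - 282949/919192 = -1211777782151/3960462822920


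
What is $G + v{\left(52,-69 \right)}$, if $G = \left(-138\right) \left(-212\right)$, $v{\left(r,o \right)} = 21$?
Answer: $29277$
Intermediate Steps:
$G = 29256$
$G + v{\left(52,-69 \right)} = 29256 + 21 = 29277$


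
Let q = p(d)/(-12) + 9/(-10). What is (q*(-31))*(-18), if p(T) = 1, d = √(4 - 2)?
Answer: -5487/10 ≈ -548.70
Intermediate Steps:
d = √2 ≈ 1.4142
q = -59/60 (q = 1/(-12) + 9/(-10) = 1*(-1/12) + 9*(-⅒) = -1/12 - 9/10 = -59/60 ≈ -0.98333)
(q*(-31))*(-18) = -59/60*(-31)*(-18) = (1829/60)*(-18) = -5487/10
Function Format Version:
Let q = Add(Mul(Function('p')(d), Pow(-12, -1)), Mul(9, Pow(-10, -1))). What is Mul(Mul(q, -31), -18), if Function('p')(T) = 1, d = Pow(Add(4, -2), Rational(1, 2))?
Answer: Rational(-5487, 10) ≈ -548.70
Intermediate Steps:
d = Pow(2, Rational(1, 2)) ≈ 1.4142
q = Rational(-59, 60) (q = Add(Mul(1, Pow(-12, -1)), Mul(9, Pow(-10, -1))) = Add(Mul(1, Rational(-1, 12)), Mul(9, Rational(-1, 10))) = Add(Rational(-1, 12), Rational(-9, 10)) = Rational(-59, 60) ≈ -0.98333)
Mul(Mul(q, -31), -18) = Mul(Mul(Rational(-59, 60), -31), -18) = Mul(Rational(1829, 60), -18) = Rational(-5487, 10)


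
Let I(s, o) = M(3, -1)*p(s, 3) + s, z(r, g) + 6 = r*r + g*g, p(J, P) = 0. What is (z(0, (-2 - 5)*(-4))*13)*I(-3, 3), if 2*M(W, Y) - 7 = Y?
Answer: -30342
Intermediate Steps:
M(W, Y) = 7/2 + Y/2
z(r, g) = -6 + g² + r² (z(r, g) = -6 + (r*r + g*g) = -6 + (r² + g²) = -6 + (g² + r²) = -6 + g² + r²)
I(s, o) = s (I(s, o) = (7/2 + (½)*(-1))*0 + s = (7/2 - ½)*0 + s = 3*0 + s = 0 + s = s)
(z(0, (-2 - 5)*(-4))*13)*I(-3, 3) = ((-6 + ((-2 - 5)*(-4))² + 0²)*13)*(-3) = ((-6 + (-7*(-4))² + 0)*13)*(-3) = ((-6 + 28² + 0)*13)*(-3) = ((-6 + 784 + 0)*13)*(-3) = (778*13)*(-3) = 10114*(-3) = -30342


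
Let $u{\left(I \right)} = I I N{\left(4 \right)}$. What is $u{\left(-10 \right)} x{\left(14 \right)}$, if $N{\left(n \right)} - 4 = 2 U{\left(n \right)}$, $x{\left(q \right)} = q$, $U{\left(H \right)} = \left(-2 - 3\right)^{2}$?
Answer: $75600$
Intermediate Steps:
$U{\left(H \right)} = 25$ ($U{\left(H \right)} = \left(-5\right)^{2} = 25$)
$N{\left(n \right)} = 54$ ($N{\left(n \right)} = 4 + 2 \cdot 25 = 4 + 50 = 54$)
$u{\left(I \right)} = 54 I^{2}$ ($u{\left(I \right)} = I I 54 = I^{2} \cdot 54 = 54 I^{2}$)
$u{\left(-10 \right)} x{\left(14 \right)} = 54 \left(-10\right)^{2} \cdot 14 = 54 \cdot 100 \cdot 14 = 5400 \cdot 14 = 75600$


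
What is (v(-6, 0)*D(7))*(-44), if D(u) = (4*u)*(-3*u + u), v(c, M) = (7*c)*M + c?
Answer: -103488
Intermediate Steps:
v(c, M) = c + 7*M*c (v(c, M) = 7*M*c + c = c + 7*M*c)
D(u) = -8*u² (D(u) = (4*u)*(-2*u) = -8*u²)
(v(-6, 0)*D(7))*(-44) = ((-6*(1 + 7*0))*(-8*7²))*(-44) = ((-6*(1 + 0))*(-8*49))*(-44) = (-6*1*(-392))*(-44) = -6*(-392)*(-44) = 2352*(-44) = -103488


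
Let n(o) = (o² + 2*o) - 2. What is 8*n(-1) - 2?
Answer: -26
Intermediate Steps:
n(o) = -2 + o² + 2*o
8*n(-1) - 2 = 8*(-2 + (-1)² + 2*(-1)) - 2 = 8*(-2 + 1 - 2) - 2 = 8*(-3) - 2 = -24 - 2 = -26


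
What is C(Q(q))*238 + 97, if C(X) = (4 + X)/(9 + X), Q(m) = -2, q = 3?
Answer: 165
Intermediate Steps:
C(X) = (4 + X)/(9 + X)
C(Q(q))*238 + 97 = ((4 - 2)/(9 - 2))*238 + 97 = (2/7)*238 + 97 = 68 + 97 = 165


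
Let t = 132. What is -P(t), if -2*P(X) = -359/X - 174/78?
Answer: -8495/3432 ≈ -2.4752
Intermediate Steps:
P(X) = 29/26 + 359/(2*X) (P(X) = -(-359/X - 174/78)/2 = -(-359/X - 174*1/78)/2 = -(-359/X - 29/13)/2 = -(-29/13 - 359/X)/2 = 29/26 + 359/(2*X))
-P(t) = -(4667 + 29*132)/(26*132) = -(4667 + 3828)/(26*132) = -8495/(26*132) = -1*8495/3432 = -8495/3432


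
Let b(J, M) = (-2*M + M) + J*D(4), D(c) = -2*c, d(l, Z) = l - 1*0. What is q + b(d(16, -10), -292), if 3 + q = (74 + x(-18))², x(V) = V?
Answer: 3297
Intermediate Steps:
d(l, Z) = l (d(l, Z) = l + 0 = l)
q = 3133 (q = -3 + (74 - 18)² = -3 + 56² = -3 + 3136 = 3133)
b(J, M) = -M - 8*J (b(J, M) = (-2*M + M) + J*(-2*4) = -M + J*(-8) = -M - 8*J)
q + b(d(16, -10), -292) = 3133 + (-1*(-292) - 8*16) = 3133 + (292 - 128) = 3133 + 164 = 3297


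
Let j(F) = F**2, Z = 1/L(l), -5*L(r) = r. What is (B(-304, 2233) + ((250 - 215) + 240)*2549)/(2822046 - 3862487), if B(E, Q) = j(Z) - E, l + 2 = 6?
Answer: -11220489/16647056 ≈ -0.67402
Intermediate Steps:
l = 4 (l = -2 + 6 = 4)
L(r) = -r/5
Z = -5/4 (Z = 1/(-1/5*4) = 1/(-4/5) = -5/4 ≈ -1.2500)
B(E, Q) = 25/16 - E (B(E, Q) = (-5/4)**2 - E = 25/16 - E)
(B(-304, 2233) + ((250 - 215) + 240)*2549)/(2822046 - 3862487) = ((25/16 - 1*(-304)) + ((250 - 215) + 240)*2549)/(2822046 - 3862487) = ((25/16 + 304) + (35 + 240)*2549)/(-1040441) = (4889/16 + 275*2549)*(-1/1040441) = (4889/16 + 700975)*(-1/1040441) = (11220489/16)*(-1/1040441) = -11220489/16647056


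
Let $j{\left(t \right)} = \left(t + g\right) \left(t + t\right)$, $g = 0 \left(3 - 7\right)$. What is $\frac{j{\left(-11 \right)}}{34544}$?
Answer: $\frac{121}{17272} \approx 0.0070056$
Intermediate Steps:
$g = 0$ ($g = 0 \left(-4\right) = 0$)
$j{\left(t \right)} = 2 t^{2}$ ($j{\left(t \right)} = \left(t + 0\right) \left(t + t\right) = t 2 t = 2 t^{2}$)
$\frac{j{\left(-11 \right)}}{34544} = \frac{2 \left(-11\right)^{2}}{34544} = 2 \cdot 121 \cdot \frac{1}{34544} = 242 \cdot \frac{1}{34544} = \frac{121}{17272}$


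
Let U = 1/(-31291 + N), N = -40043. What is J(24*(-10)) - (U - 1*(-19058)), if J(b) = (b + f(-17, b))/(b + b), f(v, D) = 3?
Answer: -108755851987/5706720 ≈ -19058.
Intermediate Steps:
J(b) = (3 + b)/(2*b) (J(b) = (b + 3)/(b + b) = (3 + b)/((2*b)) = (3 + b)*(1/(2*b)) = (3 + b)/(2*b))
U = -1/71334 (U = 1/(-31291 - 40043) = 1/(-71334) = -1/71334 ≈ -1.4019e-5)
J(24*(-10)) - (U - 1*(-19058)) = (3 + 24*(-10))/(2*((24*(-10)))) - (-1/71334 - 1*(-19058)) = (½)*(3 - 240)/(-240) - (-1/71334 + 19058) = (½)*(-1/240)*(-237) - 1*1359483371/71334 = 79/160 - 1359483371/71334 = -108755851987/5706720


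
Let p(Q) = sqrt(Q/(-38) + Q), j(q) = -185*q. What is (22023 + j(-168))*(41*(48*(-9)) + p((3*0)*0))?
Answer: -940560336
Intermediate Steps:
p(Q) = sqrt(1406)*sqrt(Q)/38 (p(Q) = sqrt(Q*(-1/38) + Q) = sqrt(-Q/38 + Q) = sqrt(37*Q/38) = sqrt(1406)*sqrt(Q)/38)
(22023 + j(-168))*(41*(48*(-9)) + p((3*0)*0)) = (22023 - 185*(-168))*(41*(48*(-9)) + sqrt(1406)*sqrt((3*0)*0)/38) = (22023 + 31080)*(41*(-432) + sqrt(1406)*sqrt(0*0)/38) = 53103*(-17712 + sqrt(1406)*sqrt(0)/38) = 53103*(-17712 + (1/38)*sqrt(1406)*0) = 53103*(-17712 + 0) = 53103*(-17712) = -940560336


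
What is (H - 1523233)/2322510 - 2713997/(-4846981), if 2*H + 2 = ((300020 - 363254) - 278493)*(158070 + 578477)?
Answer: -1219977567194874457/22514323684620 ≈ -54187.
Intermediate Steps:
H = -251697996671/2 (H = -1 + (((300020 - 363254) - 278493)*(158070 + 578477))/2 = -1 + ((-63234 - 278493)*736547)/2 = -1 + (-341727*736547)/2 = -1 + (1/2)*(-251697996669) = -1 - 251697996669/2 = -251697996671/2 ≈ -1.2585e+11)
(H - 1523233)/2322510 - 2713997/(-4846981) = (-251697996671/2 - 1523233)/2322510 - 2713997/(-4846981) = -251701043137/2*1/2322510 - 2713997*(-1/4846981) = -251701043137/4645020 + 2713997/4846981 = -1219977567194874457/22514323684620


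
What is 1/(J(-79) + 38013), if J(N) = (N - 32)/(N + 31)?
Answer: 16/608245 ≈ 2.6305e-5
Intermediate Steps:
J(N) = (-32 + N)/(31 + N)
1/(J(-79) + 38013) = 1/((-32 - 79)/(31 - 79) + 38013) = 1/(-111/(-48) + 38013) = 1/(-1/48*(-111) + 38013) = 1/(37/16 + 38013) = 1/(608245/16) = 16/608245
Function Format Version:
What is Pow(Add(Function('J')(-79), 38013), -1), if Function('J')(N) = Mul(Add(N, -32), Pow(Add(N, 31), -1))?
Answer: Rational(16, 608245) ≈ 2.6305e-5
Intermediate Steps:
Function('J')(N) = Mul(Pow(Add(31, N), -1), Add(-32, N)) (Function('J')(N) = Mul(Add(-32, N), Pow(Add(31, N), -1)) = Mul(Pow(Add(31, N), -1), Add(-32, N)))
Pow(Add(Function('J')(-79), 38013), -1) = Pow(Add(Mul(Pow(Add(31, -79), -1), Add(-32, -79)), 38013), -1) = Pow(Add(Mul(Pow(-48, -1), -111), 38013), -1) = Pow(Add(Mul(Rational(-1, 48), -111), 38013), -1) = Pow(Add(Rational(37, 16), 38013), -1) = Pow(Rational(608245, 16), -1) = Rational(16, 608245)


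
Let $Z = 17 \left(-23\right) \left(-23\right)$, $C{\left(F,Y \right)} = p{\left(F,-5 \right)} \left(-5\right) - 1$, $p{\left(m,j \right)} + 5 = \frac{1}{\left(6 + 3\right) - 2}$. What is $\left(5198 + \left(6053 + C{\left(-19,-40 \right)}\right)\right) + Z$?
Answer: $\frac{141871}{7} \approx 20267.0$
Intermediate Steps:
$p{\left(m,j \right)} = - \frac{34}{7}$ ($p{\left(m,j \right)} = -5 + \frac{1}{\left(6 + 3\right) - 2} = -5 + \frac{1}{9 - 2} = -5 + \frac{1}{7} = - \frac{34}{7}$)
$C{\left(F,Y \right)} = \frac{163}{7}$ ($C{\left(F,Y \right)} = \left(- \frac{34}{7}\right) \left(-5\right) - 1 = \frac{170}{7} - 1 = \frac{163}{7}$)
$Z = 8993$ ($Z = \left(-391\right) \left(-23\right) = 8993$)
$\left(5198 + \left(6053 + C{\left(-19,-40 \right)}\right)\right) + Z = \left(5198 + \left(6053 + \frac{163}{7}\right)\right) + 8993 = \left(5198 + \frac{42534}{7}\right) + 8993 = \frac{78920}{7} + 8993 = \frac{141871}{7}$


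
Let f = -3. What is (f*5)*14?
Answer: -210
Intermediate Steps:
(f*5)*14 = -3*5*14 = -15*14 = -210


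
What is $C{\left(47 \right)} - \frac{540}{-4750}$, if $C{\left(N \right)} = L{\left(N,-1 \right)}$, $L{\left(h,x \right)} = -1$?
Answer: $- \frac{421}{475} \approx -0.88632$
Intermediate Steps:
$C{\left(N \right)} = -1$
$C{\left(47 \right)} - \frac{540}{-4750} = -1 - \frac{540}{-4750} = -1 - 540 \left(- \frac{1}{4750}\right) = -1 - - \frac{54}{475} = -1 + \frac{54}{475} = - \frac{421}{475}$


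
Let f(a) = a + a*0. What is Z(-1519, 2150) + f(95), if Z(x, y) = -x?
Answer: 1614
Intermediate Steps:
f(a) = a (f(a) = a + 0 = a)
Z(-1519, 2150) + f(95) = -1*(-1519) + 95 = 1519 + 95 = 1614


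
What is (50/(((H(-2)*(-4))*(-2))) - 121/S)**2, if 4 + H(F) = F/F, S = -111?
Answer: 21609/21904 ≈ 0.98653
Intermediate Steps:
H(F) = -3 (H(F) = -4 + F/F = -4 + 1 = -3)
(50/(((H(-2)*(-4))*(-2))) - 121/S)**2 = (50/((-3*(-4)*(-2))) - 121/(-111))**2 = (50/((12*(-2))) - 121*(-1/111))**2 = (50/(-24) + 121/111)**2 = (50*(-1/24) + 121/111)**2 = (-25/12 + 121/111)**2 = (-147/148)**2 = 21609/21904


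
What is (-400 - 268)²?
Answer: 446224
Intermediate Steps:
(-400 - 268)² = (-668)² = 446224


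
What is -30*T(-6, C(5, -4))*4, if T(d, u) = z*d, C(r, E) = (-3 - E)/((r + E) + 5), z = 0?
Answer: 0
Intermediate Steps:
C(r, E) = (-3 - E)/(5 + E + r) (C(r, E) = (-3 - E)/((E + r) + 5) = (-3 - E)/(5 + E + r))
T(d, u) = 0 (T(d, u) = 0*d = 0)
-30*T(-6, C(5, -4))*4 = -30*0*4 = 0*4 = 0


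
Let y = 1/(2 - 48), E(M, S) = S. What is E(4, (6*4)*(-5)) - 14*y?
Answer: -2753/23 ≈ -119.70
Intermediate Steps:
y = -1/46 (y = 1/(-46) = -1/46 ≈ -0.021739)
E(4, (6*4)*(-5)) - 14*y = (6*4)*(-5) - 14*(-1/46) = 24*(-5) + 7/23 = -120 + 7/23 = -2753/23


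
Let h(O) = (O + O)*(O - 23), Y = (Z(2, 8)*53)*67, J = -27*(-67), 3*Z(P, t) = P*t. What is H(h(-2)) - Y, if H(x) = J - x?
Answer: -51689/3 ≈ -17230.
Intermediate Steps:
Z(P, t) = P*t/3 (Z(P, t) = (P*t)/3 = P*t/3)
J = 1809
Y = 56816/3 (Y = (((⅓)*2*8)*53)*67 = ((16/3)*53)*67 = (848/3)*67 = 56816/3 ≈ 18939.)
h(O) = 2*O*(-23 + O) (h(O) = (2*O)*(-23 + O) = 2*O*(-23 + O))
H(x) = 1809 - x
H(h(-2)) - Y = (1809 - 2*(-2)*(-23 - 2)) - 1*56816/3 = (1809 - 2*(-2)*(-25)) - 56816/3 = (1809 - 1*100) - 56816/3 = (1809 - 100) - 56816/3 = 1709 - 56816/3 = -51689/3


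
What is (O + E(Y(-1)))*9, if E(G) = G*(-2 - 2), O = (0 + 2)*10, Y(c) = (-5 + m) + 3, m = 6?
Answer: 36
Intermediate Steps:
Y(c) = 4 (Y(c) = (-5 + 6) + 3 = 1 + 3 = 4)
O = 20 (O = 2*10 = 20)
E(G) = -4*G (E(G) = G*(-4) = -4*G)
(O + E(Y(-1)))*9 = (20 - 4*4)*9 = (20 - 16)*9 = 4*9 = 36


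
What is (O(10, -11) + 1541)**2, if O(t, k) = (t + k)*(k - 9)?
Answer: 2436721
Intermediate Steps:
O(t, k) = (-9 + k)*(k + t) (O(t, k) = (k + t)*(-9 + k) = (-9 + k)*(k + t))
(O(10, -11) + 1541)**2 = (((-11)**2 - 9*(-11) - 9*10 - 11*10) + 1541)**2 = ((121 + 99 - 90 - 110) + 1541)**2 = (20 + 1541)**2 = 1561**2 = 2436721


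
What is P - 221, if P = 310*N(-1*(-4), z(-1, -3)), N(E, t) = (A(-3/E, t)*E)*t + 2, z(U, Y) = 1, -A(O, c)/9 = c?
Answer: -10761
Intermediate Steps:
A(O, c) = -9*c
N(E, t) = 2 - 9*E*t² (N(E, t) = ((-9*t)*E)*t + 2 = (-9*E*t)*t + 2 = -9*E*t² + 2 = 2 - 9*E*t²)
P = -10540 (P = 310*(2 - 9*(-1*(-4))*1²) = 310*(2 - 9*4*1) = 310*(2 - 36) = 310*(-34) = -10540)
P - 221 = -10540 - 221 = -10761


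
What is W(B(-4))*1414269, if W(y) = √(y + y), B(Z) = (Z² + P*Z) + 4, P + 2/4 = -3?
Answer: 2828538*√17 ≈ 1.1662e+7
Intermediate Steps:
P = -7/2 (P = -½ - 3 = -7/2 ≈ -3.5000)
B(Z) = 4 + Z² - 7*Z/2 (B(Z) = (Z² - 7*Z/2) + 4 = 4 + Z² - 7*Z/2)
W(y) = √2*√y (W(y) = √(2*y) = √2*√y)
W(B(-4))*1414269 = (√2*√(4 + (-4)² - 7/2*(-4)))*1414269 = (√2*√(4 + 16 + 14))*1414269 = (√2*√34)*1414269 = (2*√17)*1414269 = 2828538*√17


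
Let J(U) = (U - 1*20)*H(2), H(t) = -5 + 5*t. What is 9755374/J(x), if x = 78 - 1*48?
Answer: 4877687/25 ≈ 1.9511e+5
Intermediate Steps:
x = 30 (x = 78 - 48 = 30)
J(U) = -100 + 5*U (J(U) = (U - 1*20)*(-5 + 5*2) = (U - 20)*(-5 + 10) = (-20 + U)*5 = -100 + 5*U)
9755374/J(x) = 9755374/(-100 + 5*30) = 9755374/(-100 + 150) = 9755374/50 = 9755374*(1/50) = 4877687/25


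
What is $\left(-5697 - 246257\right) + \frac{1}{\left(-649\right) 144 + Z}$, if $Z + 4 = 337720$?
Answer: $- \frac{61542284039}{244260} \approx -2.5195 \cdot 10^{5}$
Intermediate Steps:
$Z = 337716$ ($Z = -4 + 337720 = 337716$)
$\left(-5697 - 246257\right) + \frac{1}{\left(-649\right) 144 + Z} = \left(-5697 - 246257\right) + \frac{1}{\left(-649\right) 144 + 337716} = -251954 + \frac{1}{-93456 + 337716} = -251954 + \frac{1}{244260} = - \frac{61542284039}{244260}$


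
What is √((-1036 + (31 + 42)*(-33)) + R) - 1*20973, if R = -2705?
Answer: -20973 + 5*I*√246 ≈ -20973.0 + 78.422*I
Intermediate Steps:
√((-1036 + (31 + 42)*(-33)) + R) - 1*20973 = √((-1036 + (31 + 42)*(-33)) - 2705) - 1*20973 = √((-1036 + 73*(-33)) - 2705) - 20973 = √((-1036 - 2409) - 2705) - 20973 = √(-3445 - 2705) - 20973 = √(-6150) - 20973 = 5*I*√246 - 20973 = -20973 + 5*I*√246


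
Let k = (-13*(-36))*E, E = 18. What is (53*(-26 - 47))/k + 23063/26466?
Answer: 15314293/37158264 ≈ 0.41214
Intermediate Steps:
k = 8424 (k = -13*(-36)*18 = 468*18 = 8424)
(53*(-26 - 47))/k + 23063/26466 = (53*(-26 - 47))/8424 + 23063/26466 = (53*(-73))*(1/8424) + 23063*(1/26466) = -3869*1/8424 + 23063/26466 = -3869/8424 + 23063/26466 = 15314293/37158264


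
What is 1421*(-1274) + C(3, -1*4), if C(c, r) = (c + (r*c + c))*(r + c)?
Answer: -1810348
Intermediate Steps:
C(c, r) = (c + r)*(2*c + c*r) (C(c, r) = (c + (c*r + c))*(c + r) = (c + (c + c*r))*(c + r) = (2*c + c*r)*(c + r) = (c + r)*(2*c + c*r))
1421*(-1274) + C(3, -1*4) = 1421*(-1274) + 3*((-1*4)**2 + 2*3 + 2*(-1*4) + 3*(-1*4)) = -1810354 + 3*((-4)**2 + 6 + 2*(-4) + 3*(-4)) = -1810354 + 3*(16 + 6 - 8 - 12) = -1810354 + 3*2 = -1810354 + 6 = -1810348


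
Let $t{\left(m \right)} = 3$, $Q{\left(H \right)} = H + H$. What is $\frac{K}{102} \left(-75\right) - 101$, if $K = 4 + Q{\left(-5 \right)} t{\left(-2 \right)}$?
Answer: $- \frac{1392}{17} \approx -81.882$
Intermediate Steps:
$Q{\left(H \right)} = 2 H$
$K = -26$ ($K = 4 + 2 \left(-5\right) 3 = 4 - 30 = -26$)
$\frac{K}{102} \left(-75\right) - 101 = - \frac{26}{102} \left(-75\right) - 101 = \left(-26\right) \frac{1}{102} \left(-75\right) - 101 = \left(- \frac{13}{51}\right) \left(-75\right) - 101 = \frac{325}{17} - 101 = - \frac{1392}{17}$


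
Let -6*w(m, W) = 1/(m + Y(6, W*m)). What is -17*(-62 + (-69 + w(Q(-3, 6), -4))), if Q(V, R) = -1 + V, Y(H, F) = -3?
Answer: 93517/42 ≈ 2226.6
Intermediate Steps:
w(m, W) = -1/(6*(-3 + m)) (w(m, W) = -1/(6*(m - 3)) = -1/(6*(-3 + m)))
-17*(-62 + (-69 + w(Q(-3, 6), -4))) = -17*(-62 + (-69 - 1/(-18 + 6*(-1 - 3)))) = -17*(-62 + (-69 - 1/(-18 + 6*(-4)))) = -17*(-62 + (-69 - 1/(-18 - 24))) = -17*(-62 + (-69 - 1/(-42))) = -17*(-62 + (-69 - 1*(-1/42))) = -17*(-62 + (-69 + 1/42)) = -17*(-62 - 2897/42) = -17*(-5501/42) = 93517/42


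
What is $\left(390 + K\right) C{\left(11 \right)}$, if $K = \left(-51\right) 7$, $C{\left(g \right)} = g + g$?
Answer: $726$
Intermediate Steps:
$C{\left(g \right)} = 2 g$
$K = -357$
$\left(390 + K\right) C{\left(11 \right)} = \left(390 - 357\right) 2 \cdot 11 = 33 \cdot 22 = 726$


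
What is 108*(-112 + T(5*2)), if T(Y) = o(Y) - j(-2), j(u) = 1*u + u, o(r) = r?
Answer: -10584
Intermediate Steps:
j(u) = 2*u (j(u) = u + u = 2*u)
T(Y) = 4 + Y (T(Y) = Y - 2*(-2) = Y - 1*(-4) = Y + 4 = 4 + Y)
108*(-112 + T(5*2)) = 108*(-112 + (4 + 5*2)) = 108*(-112 + (4 + 10)) = 108*(-112 + 14) = 108*(-98) = -10584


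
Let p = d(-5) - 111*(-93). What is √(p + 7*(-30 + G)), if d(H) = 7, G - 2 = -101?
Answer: √9427 ≈ 97.093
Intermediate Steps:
G = -99 (G = 2 - 101 = -99)
p = 10330 (p = 7 - 111*(-93) = 7 + 10323 = 10330)
√(p + 7*(-30 + G)) = √(10330 + 7*(-30 - 99)) = √(10330 + 7*(-129)) = √(10330 - 903) = √9427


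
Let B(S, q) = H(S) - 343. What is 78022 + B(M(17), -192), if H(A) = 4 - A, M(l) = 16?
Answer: 77667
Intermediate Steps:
B(S, q) = -339 - S (B(S, q) = (4 - S) - 343 = -339 - S)
78022 + B(M(17), -192) = 78022 + (-339 - 1*16) = 78022 + (-339 - 16) = 78022 - 355 = 77667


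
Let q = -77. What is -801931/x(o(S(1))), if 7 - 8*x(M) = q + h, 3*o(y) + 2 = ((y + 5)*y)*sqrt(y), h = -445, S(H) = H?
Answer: -6415448/529 ≈ -12128.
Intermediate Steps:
o(y) = -2/3 + y**(3/2)*(5 + y)/3 (o(y) = -2/3 + (((y + 5)*y)*sqrt(y))/3 = -2/3 + (((5 + y)*y)*sqrt(y))/3 = -2/3 + ((y*(5 + y))*sqrt(y))/3 = -2/3 + (y**(3/2)*(5 + y))/3 = -2/3 + y**(3/2)*(5 + y)/3)
x(M) = 529/8 (x(M) = 7/8 - (-77 - 445)/8 = 7/8 - 1/8*(-522) = 7/8 + 261/4 = 529/8)
-801931/x(o(S(1))) = -801931/529/8 = -801931*8/529 = -6415448/529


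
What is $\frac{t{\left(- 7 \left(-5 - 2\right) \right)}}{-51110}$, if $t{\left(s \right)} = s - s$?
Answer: $0$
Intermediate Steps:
$t{\left(s \right)} = 0$
$\frac{t{\left(- 7 \left(-5 - 2\right) \right)}}{-51110} = \frac{0}{-51110} = 0 \left(- \frac{1}{51110}\right) = 0$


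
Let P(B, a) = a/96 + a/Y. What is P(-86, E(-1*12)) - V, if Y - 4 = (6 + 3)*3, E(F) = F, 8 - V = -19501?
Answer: -4838359/248 ≈ -19510.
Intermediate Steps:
V = 19509 (V = 8 - 1*(-19501) = 8 + 19501 = 19509)
Y = 31 (Y = 4 + (6 + 3)*3 = 4 + 9*3 = 4 + 27 = 31)
P(B, a) = 127*a/2976 (P(B, a) = a/96 + a/31 = 127*a/2976)
P(-86, E(-1*12)) - V = 127*(-1*12)/2976 - 1*19509 = (127/2976)*(-12) - 19509 = -127/248 - 19509 = -4838359/248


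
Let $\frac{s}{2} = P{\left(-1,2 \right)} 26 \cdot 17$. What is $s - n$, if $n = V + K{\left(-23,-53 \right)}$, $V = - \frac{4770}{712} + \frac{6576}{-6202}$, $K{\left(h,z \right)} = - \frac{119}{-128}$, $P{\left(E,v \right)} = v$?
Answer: $\frac{62698697181}{35326592} \approx 1774.8$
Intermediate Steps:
$s = 1768$ ($s = 2 \cdot 2 \cdot 26 \cdot 17 = 2 \cdot 52 \cdot 17 = 2 \cdot 884 = 1768$)
$K{\left(h,z \right)} = \frac{119}{128}$ ($K{\left(h,z \right)} = \left(-119\right) \left(- \frac{1}{128}\right) = \frac{119}{128}$)
$V = - \frac{8566413}{1103956}$ ($V = \left(-4770\right) \frac{1}{712} + 6576 \left(- \frac{1}{6202}\right) = - \frac{2385}{356} - \frac{3288}{3101} = - \frac{8566413}{1103956} \approx -7.7597$)
$n = - \frac{241282525}{35326592}$ ($n = - \frac{8566413}{1103956} + \frac{119}{128} = - \frac{241282525}{35326592} \approx -6.8301$)
$s - n = 1768 - - \frac{241282525}{35326592} = 1768 + \frac{241282525}{35326592} = \frac{62698697181}{35326592}$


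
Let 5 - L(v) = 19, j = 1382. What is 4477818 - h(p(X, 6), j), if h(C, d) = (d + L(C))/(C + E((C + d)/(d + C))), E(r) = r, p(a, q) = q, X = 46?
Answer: 31343358/7 ≈ 4.4776e+6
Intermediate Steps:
L(v) = -14 (L(v) = 5 - 1*19 = 5 - 19 = -14)
h(C, d) = (-14 + d)/(1 + C) (h(C, d) = (d - 14)/(C + (C + d)/(d + C)) = (-14 + d)/(C + (C + d)/(C + d)) = (-14 + d)/(C + 1) = (-14 + d)/(1 + C))
4477818 - h(p(X, 6), j) = 4477818 - (-14 + 1382)/(1 + 6) = 4477818 - 1368/7 = 31343358/7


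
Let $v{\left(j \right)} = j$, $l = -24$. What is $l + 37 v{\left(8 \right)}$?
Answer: $272$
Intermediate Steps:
$l + 37 v{\left(8 \right)} = -24 + 37 \cdot 8 = -24 + 296 = 272$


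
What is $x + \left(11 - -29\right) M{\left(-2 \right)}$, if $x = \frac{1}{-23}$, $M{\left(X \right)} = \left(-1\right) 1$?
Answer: $- \frac{921}{23} \approx -40.043$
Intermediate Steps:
$M{\left(X \right)} = -1$
$x = - \frac{1}{23} \approx -0.043478$
$x + \left(11 - -29\right) M{\left(-2 \right)} = - \frac{1}{23} + \left(11 - -29\right) \left(-1\right) = - \frac{1}{23} + \left(11 + 29\right) \left(-1\right) = - \frac{1}{23} + 40 \left(-1\right) = - \frac{1}{23} - 40 = - \frac{921}{23}$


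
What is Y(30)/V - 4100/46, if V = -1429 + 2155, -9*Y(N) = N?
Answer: -2232565/25047 ≈ -89.135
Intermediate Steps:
Y(N) = -N/9
V = 726
Y(30)/V - 4100/46 = -⅑*30/726 - 4100/46 = -10/3*1/726 - 4100*1/46 = -5/1089 - 2050/23 = -2232565/25047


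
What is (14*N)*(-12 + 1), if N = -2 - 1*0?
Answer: 308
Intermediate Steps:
N = -2 (N = -2 + 0 = -2)
(14*N)*(-12 + 1) = (14*(-2))*(-12 + 1) = -28*(-11) = 308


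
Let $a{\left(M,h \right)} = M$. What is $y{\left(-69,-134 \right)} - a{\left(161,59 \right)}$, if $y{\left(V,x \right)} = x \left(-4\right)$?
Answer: $375$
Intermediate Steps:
$y{\left(V,x \right)} = - 4 x$
$y{\left(-69,-134 \right)} - a{\left(161,59 \right)} = \left(-4\right) \left(-134\right) - 161 = 536 - 161 = 375$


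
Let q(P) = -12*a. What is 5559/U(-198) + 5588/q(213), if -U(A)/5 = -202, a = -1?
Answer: 1427647/3030 ≈ 471.17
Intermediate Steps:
q(P) = 12 (q(P) = -12*(-1) = 12)
U(A) = 1010 (U(A) = -5*(-202) = 1010)
5559/U(-198) + 5588/q(213) = 5559/1010 + 5588/12 = 5559*(1/1010) + 5588*(1/12) = 5559/1010 + 1397/3 = 1427647/3030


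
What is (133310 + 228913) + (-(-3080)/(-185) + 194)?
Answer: 13408813/37 ≈ 3.6240e+5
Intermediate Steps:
(133310 + 228913) + (-(-3080)/(-185) + 194) = 362223 + (-(-3080)*(-1)/185 + 194) = 362223 + (-40*77/185 + 194) = 362223 + (-616/37 + 194) = 362223 + 6562/37 = 13408813/37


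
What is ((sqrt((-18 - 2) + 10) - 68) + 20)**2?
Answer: (48 - I*sqrt(10))**2 ≈ 2294.0 - 303.58*I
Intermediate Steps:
((sqrt((-18 - 2) + 10) - 68) + 20)**2 = ((sqrt(-20 + 10) - 68) + 20)**2 = ((sqrt(-10) - 68) + 20)**2 = ((I*sqrt(10) - 68) + 20)**2 = ((-68 + I*sqrt(10)) + 20)**2 = (-48 + I*sqrt(10))**2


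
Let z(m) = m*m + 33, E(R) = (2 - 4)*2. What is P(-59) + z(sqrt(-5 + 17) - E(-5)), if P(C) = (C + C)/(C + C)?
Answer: 62 + 16*sqrt(3) ≈ 89.713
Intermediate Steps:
P(C) = 1 (P(C) = (2*C)/((2*C)) = (2*C)*(1/(2*C)) = 1)
E(R) = -4 (E(R) = -2*2 = -4)
z(m) = 33 + m**2 (z(m) = m**2 + 33 = 33 + m**2)
P(-59) + z(sqrt(-5 + 17) - E(-5)) = 1 + (33 + (sqrt(-5 + 17) - 1*(-4))**2) = 1 + (33 + (sqrt(12) + 4)**2) = 1 + (33 + (2*sqrt(3) + 4)**2) = 1 + (33 + (4 + 2*sqrt(3))**2) = 34 + (4 + 2*sqrt(3))**2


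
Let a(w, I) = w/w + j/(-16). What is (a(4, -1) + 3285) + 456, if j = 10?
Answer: 29931/8 ≈ 3741.4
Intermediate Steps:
a(w, I) = 3/8 (a(w, I) = w/w + 10/(-16) = 1 + 10*(-1/16) = 1 - 5/8 = 3/8)
(a(4, -1) + 3285) + 456 = (3/8 + 3285) + 456 = 26283/8 + 456 = 29931/8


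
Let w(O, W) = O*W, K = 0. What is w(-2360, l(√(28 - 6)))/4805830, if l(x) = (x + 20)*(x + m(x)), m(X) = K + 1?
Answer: -9912/480583 - 4956*√22/480583 ≈ -0.068995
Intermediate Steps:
m(X) = 1 (m(X) = 0 + 1 = 1)
l(x) = (1 + x)*(20 + x) (l(x) = (x + 20)*(x + 1) = (20 + x)*(1 + x) = (1 + x)*(20 + x))
w(-2360, l(√(28 - 6)))/4805830 = -2360*(20 + (√(28 - 6))² + 21*√(28 - 6))/4805830 = -2360*(20 + (√22)² + 21*√22)*(1/4805830) = -2360*(20 + 22 + 21*√22)*(1/4805830) = -2360*(42 + 21*√22)*(1/4805830) = (-99120 - 49560*√22)*(1/4805830) = -9912/480583 - 4956*√22/480583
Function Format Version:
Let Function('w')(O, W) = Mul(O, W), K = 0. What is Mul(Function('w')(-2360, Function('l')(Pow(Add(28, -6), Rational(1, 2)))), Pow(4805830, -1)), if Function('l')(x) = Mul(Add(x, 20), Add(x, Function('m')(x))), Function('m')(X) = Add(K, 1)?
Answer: Add(Rational(-9912, 480583), Mul(Rational(-4956, 480583), Pow(22, Rational(1, 2)))) ≈ -0.068995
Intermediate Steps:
Function('m')(X) = 1 (Function('m')(X) = Add(0, 1) = 1)
Function('l')(x) = Mul(Add(1, x), Add(20, x)) (Function('l')(x) = Mul(Add(x, 20), Add(x, 1)) = Mul(Add(20, x), Add(1, x)) = Mul(Add(1, x), Add(20, x)))
Mul(Function('w')(-2360, Function('l')(Pow(Add(28, -6), Rational(1, 2)))), Pow(4805830, -1)) = Mul(Mul(-2360, Add(20, Pow(Pow(Add(28, -6), Rational(1, 2)), 2), Mul(21, Pow(Add(28, -6), Rational(1, 2))))), Pow(4805830, -1)) = Mul(Mul(-2360, Add(20, Pow(Pow(22, Rational(1, 2)), 2), Mul(21, Pow(22, Rational(1, 2))))), Rational(1, 4805830)) = Mul(Mul(-2360, Add(20, 22, Mul(21, Pow(22, Rational(1, 2))))), Rational(1, 4805830)) = Mul(Mul(-2360, Add(42, Mul(21, Pow(22, Rational(1, 2))))), Rational(1, 4805830)) = Mul(Add(-99120, Mul(-49560, Pow(22, Rational(1, 2)))), Rational(1, 4805830)) = Add(Rational(-9912, 480583), Mul(Rational(-4956, 480583), Pow(22, Rational(1, 2))))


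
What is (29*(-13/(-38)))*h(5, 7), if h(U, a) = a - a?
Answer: 0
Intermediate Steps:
h(U, a) = 0
(29*(-13/(-38)))*h(5, 7) = (29*(-13/(-38)))*0 = (29*(-13*(-1/38)))*0 = (29*(13/38))*0 = (377/38)*0 = 0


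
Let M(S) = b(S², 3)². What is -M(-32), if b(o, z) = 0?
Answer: 0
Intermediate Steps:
M(S) = 0 (M(S) = 0² = 0)
-M(-32) = -1*0 = 0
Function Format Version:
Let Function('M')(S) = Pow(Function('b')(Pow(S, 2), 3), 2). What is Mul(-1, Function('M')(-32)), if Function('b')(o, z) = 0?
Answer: 0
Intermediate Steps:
Function('M')(S) = 0 (Function('M')(S) = Pow(0, 2) = 0)
Mul(-1, Function('M')(-32)) = Mul(-1, 0) = 0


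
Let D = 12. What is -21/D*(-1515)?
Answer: 10605/4 ≈ 2651.3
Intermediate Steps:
-21/D*(-1515) = -21/12*(-1515) = -21*1/12*(-1515) = -7/4*(-1515) = 10605/4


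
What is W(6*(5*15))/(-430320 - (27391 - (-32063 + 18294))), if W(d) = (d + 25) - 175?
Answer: -5/7858 ≈ -0.00063629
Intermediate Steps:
W(d) = -150 + d (W(d) = (25 + d) - 175 = -150 + d)
W(6*(5*15))/(-430320 - (27391 - (-32063 + 18294))) = (-150 + 6*(5*15))/(-430320 - (27391 - (-32063 + 18294))) = (-150 + 6*75)/(-430320 - (27391 - 1*(-13769))) = (-150 + 450)/(-430320 - (27391 + 13769)) = 300/(-430320 - 1*41160) = 300/(-430320 - 41160) = 300/(-471480) = 300*(-1/471480) = -5/7858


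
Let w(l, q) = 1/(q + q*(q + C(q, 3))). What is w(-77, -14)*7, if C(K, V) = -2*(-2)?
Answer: 1/18 ≈ 0.055556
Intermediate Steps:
C(K, V) = 4
w(l, q) = 1/(q + q*(4 + q)) (w(l, q) = 1/(q + q*(q + 4)) = 1/(q + q*(4 + q)))
w(-77, -14)*7 = (1/((-14)*(5 - 14)))*7 = -1/14/(-9)*7 = -1/14*(-⅑)*7 = (1/126)*7 = 1/18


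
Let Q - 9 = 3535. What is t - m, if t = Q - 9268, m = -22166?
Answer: 16442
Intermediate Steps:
Q = 3544 (Q = 9 + 3535 = 3544)
t = -5724 (t = 3544 - 9268 = -5724)
t - m = -5724 - 1*(-22166) = -5724 + 22166 = 16442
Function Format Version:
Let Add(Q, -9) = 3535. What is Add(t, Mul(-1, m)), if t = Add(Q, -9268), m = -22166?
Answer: 16442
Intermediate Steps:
Q = 3544 (Q = Add(9, 3535) = 3544)
t = -5724 (t = Add(3544, -9268) = -5724)
Add(t, Mul(-1, m)) = Add(-5724, Mul(-1, -22166)) = Add(-5724, 22166) = 16442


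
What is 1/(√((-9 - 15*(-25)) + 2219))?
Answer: √2585/2585 ≈ 0.019668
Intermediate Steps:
1/(√((-9 - 15*(-25)) + 2219)) = 1/(√((-9 + 375) + 2219)) = 1/(√(366 + 2219)) = 1/(√2585) = √2585/2585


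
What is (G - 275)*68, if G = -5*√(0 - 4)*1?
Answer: -18700 - 680*I ≈ -18700.0 - 680.0*I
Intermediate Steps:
G = -10*I (G = -10*I*1 = -10*I ≈ -10.0*I)
(G - 275)*68 = (-10*I - 275)*68 = (-275 - 10*I)*68 = -18700 - 680*I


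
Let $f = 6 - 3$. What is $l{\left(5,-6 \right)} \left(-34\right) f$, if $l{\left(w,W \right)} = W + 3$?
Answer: $306$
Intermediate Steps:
$f = 3$
$l{\left(w,W \right)} = 3 + W$
$l{\left(5,-6 \right)} \left(-34\right) f = \left(3 - 6\right) \left(-34\right) 3 = \left(-3\right) \left(-34\right) 3 = 102 \cdot 3 = 306$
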